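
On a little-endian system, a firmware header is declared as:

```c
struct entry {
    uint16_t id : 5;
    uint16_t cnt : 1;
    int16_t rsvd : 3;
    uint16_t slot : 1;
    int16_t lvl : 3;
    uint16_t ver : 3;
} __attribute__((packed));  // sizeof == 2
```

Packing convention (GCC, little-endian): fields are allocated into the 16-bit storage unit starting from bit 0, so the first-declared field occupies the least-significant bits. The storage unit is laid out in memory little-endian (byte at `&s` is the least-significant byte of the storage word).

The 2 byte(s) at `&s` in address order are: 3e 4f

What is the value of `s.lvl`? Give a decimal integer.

3

[0]=0x3e [1]=0x4f (little-endian) → word 0x4f3e
id [0+:5] = (word>>0) & 0x1f = 30
cnt [5+:1] = (word>>5) & 0x1 = 1
rsvd [6+:3] = (word>>6) & 0x7 = 4
slot [9+:1] = (word>>9) & 0x1 = 1
lvl [10+:3] = (word>>10) & 0x7 = 3  ←
ver [13+:3] = (word>>13) & 0x7 = 2
lvl signed 3b, MSB=0: value = 3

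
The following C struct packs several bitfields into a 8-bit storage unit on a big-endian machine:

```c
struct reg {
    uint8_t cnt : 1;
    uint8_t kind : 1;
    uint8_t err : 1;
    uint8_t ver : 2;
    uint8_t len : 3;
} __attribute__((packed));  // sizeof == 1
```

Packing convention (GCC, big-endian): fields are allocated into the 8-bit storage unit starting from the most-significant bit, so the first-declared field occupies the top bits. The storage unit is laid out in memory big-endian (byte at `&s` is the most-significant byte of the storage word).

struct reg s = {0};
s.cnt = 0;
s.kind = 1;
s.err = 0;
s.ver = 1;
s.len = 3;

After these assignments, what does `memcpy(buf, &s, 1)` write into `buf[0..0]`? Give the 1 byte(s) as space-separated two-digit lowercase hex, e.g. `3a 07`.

cnt:1 = 0 → 0x0 << 7 → word 0x00
kind:1 = 1 → 0x1 << 6 → word 0x40
err:1 = 0 → 0x0 << 5 → word 0x40
ver:2 = 1 → 0x1 << 3 → word 0x48
len:3 = 3 → 0x3 << 0 → word 0x4b
word = 0x4b → big-endian bytes:
  [0]=0x4b

4b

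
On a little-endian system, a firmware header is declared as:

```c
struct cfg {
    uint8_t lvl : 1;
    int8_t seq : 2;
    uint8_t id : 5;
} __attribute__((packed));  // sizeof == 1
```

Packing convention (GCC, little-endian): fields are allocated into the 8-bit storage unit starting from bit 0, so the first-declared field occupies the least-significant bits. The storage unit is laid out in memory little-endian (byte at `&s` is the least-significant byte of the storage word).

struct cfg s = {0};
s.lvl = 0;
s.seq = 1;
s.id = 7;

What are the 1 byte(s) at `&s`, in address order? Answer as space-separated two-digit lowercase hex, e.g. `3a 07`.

3a

lvl (1b) val=0 bits=0x0 at bit 0: 0x00
seq (2b) val=1 bits=0x1 at bit 1: 0x02
id (5b) val=7 bits=0x7 at bit 3: 0x3a
word = 0x3a → little-endian bytes:
  [0]=0x3a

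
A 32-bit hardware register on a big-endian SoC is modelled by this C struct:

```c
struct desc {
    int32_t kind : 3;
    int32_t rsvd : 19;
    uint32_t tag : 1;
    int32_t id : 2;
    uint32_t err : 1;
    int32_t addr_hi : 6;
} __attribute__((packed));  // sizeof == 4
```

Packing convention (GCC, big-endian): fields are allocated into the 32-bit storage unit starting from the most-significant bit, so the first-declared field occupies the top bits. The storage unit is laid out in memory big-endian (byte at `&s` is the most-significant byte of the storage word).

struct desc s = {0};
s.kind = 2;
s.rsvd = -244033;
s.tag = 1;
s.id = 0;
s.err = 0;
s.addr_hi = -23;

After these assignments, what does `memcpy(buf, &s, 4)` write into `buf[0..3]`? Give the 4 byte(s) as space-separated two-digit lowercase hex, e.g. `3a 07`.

[29+:3] kind=2 & 0x7 = 0x2; word=0x40000000
[10+:19] rsvd=-244033 & 0x7ffff = 0x446bf; word=0x511afc00
[9+:1] tag=1 & 0x1 = 0x1; word=0x511afe00
[7+:2] id=0 & 0x3 = 0x0; word=0x511afe00
[6+:1] err=0 & 0x1 = 0x0; word=0x511afe00
[0+:6] addr_hi=-23 & 0x3f = 0x29; word=0x511afe29
word = 0x511afe29 → big-endian bytes:
  [0]=0x51  [1]=0x1a  [2]=0xfe  [3]=0x29

51 1a fe 29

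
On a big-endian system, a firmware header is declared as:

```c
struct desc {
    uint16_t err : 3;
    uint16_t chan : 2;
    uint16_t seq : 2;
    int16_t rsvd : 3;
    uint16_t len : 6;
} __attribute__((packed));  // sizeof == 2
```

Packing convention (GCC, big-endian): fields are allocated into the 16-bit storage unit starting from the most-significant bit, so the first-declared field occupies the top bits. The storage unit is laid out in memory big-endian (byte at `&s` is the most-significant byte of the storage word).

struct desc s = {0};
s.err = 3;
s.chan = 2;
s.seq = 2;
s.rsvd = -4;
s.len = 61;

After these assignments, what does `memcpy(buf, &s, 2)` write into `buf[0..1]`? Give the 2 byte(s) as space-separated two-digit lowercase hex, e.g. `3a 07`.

[13+:3] err=3 & 0x7 = 0x3; word=0x6000
[11+:2] chan=2 & 0x3 = 0x2; word=0x7000
[9+:2] seq=2 & 0x3 = 0x2; word=0x7400
[6+:3] rsvd=-4 & 0x7 = 0x4; word=0x7500
[0+:6] len=61 & 0x3f = 0x3d; word=0x753d
word = 0x753d → big-endian bytes:
  [0]=0x75  [1]=0x3d

75 3d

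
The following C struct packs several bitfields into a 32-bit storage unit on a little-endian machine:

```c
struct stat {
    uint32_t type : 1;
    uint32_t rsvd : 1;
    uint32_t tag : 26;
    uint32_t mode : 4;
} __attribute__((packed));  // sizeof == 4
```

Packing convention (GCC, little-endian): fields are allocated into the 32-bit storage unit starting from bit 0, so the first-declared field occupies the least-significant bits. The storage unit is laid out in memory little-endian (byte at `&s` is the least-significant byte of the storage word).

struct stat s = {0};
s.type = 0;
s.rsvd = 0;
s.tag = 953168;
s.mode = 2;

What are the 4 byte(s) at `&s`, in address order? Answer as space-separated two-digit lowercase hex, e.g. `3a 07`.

40 2d 3a 20

type (1b) val=0 bits=0x0 at bit 0: 0x00000000
rsvd (1b) val=0 bits=0x0 at bit 1: 0x00000000
tag (26b) val=953168 bits=0xe8b50 at bit 2: 0x003a2d40
mode (4b) val=2 bits=0x2 at bit 28: 0x203a2d40
word = 0x203a2d40 → little-endian bytes:
  [0]=0x40  [1]=0x2d  [2]=0x3a  [3]=0x20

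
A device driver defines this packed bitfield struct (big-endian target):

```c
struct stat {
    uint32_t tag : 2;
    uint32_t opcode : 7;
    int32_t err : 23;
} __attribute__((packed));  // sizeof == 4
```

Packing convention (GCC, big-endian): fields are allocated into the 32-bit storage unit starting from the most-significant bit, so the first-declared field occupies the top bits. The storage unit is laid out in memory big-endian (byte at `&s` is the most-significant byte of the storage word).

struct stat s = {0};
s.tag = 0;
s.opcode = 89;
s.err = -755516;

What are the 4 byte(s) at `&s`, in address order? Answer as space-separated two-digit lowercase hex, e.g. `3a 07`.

2c f4 78 c4

tag (2b) val=0 bits=0x0 at bit 30: 0x00000000
opcode (7b) val=89 bits=0x59 at bit 23: 0x2c800000
err (23b) val=-755516 bits=0x7478c4 at bit 0: 0x2cf478c4
word = 0x2cf478c4 → big-endian bytes:
  [0]=0x2c  [1]=0xf4  [2]=0x78  [3]=0xc4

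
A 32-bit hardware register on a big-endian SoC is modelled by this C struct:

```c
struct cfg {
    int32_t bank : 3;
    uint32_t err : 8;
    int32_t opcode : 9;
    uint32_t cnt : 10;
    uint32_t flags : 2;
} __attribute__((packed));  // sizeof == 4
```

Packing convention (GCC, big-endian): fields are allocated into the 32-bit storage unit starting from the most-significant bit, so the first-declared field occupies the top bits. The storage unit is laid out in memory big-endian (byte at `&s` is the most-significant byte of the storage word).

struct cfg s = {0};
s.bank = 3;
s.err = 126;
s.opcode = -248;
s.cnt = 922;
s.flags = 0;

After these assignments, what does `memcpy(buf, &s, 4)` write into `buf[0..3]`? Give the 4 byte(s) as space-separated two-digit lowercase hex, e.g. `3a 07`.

[29+:3] bank=3 & 0x7 = 0x3; word=0x60000000
[21+:8] err=126 & 0xff = 0x7e; word=0x6fc00000
[12+:9] opcode=-248 & 0x1ff = 0x108; word=0x6fd08000
[2+:10] cnt=922 & 0x3ff = 0x39a; word=0x6fd08e68
[0+:2] flags=0 & 0x3 = 0x0; word=0x6fd08e68
word = 0x6fd08e68 → big-endian bytes:
  [0]=0x6f  [1]=0xd0  [2]=0x8e  [3]=0x68

6f d0 8e 68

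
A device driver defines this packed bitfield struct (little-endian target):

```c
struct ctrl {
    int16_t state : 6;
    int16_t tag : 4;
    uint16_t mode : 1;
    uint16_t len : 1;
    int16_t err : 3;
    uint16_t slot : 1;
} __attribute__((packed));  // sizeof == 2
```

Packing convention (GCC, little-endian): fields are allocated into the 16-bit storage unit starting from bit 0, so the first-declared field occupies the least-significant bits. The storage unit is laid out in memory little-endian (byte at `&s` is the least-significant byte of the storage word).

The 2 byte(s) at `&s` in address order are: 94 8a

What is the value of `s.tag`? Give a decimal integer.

[0]=0x94 [1]=0x8a (little-endian) → word 0x8a94
state [0+:6] = (word>>0) & 0x3f = 20
tag [6+:4] = (word>>6) & 0xf = 10  ←
mode [10+:1] = (word>>10) & 0x1 = 0
len [11+:1] = (word>>11) & 0x1 = 1
err [12+:3] = (word>>12) & 0x7 = 0
slot [15+:1] = (word>>15) & 0x1 = 1
tag signed 4b, MSB=1: 10 - 16 = -6

-6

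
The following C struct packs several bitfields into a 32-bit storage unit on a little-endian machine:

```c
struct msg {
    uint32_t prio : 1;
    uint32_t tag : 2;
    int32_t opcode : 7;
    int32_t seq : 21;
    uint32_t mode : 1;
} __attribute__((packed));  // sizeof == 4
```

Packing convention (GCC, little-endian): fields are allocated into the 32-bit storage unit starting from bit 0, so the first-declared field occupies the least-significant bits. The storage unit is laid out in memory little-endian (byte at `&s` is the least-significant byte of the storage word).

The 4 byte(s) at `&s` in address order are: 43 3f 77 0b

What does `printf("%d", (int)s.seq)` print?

187855

[0]=0x43 [1]=0x3f [2]=0x77 [3]=0x0b (little-endian) → word 0x0b773f43
prio [0+:1] = (word>>0) & 0x1 = 1
tag [1+:2] = (word>>1) & 0x3 = 1
opcode [3+:7] = (word>>3) & 0x7f = 104
seq [10+:21] = (word>>10) & 0x1fffff = 187855  ←
mode [31+:1] = (word>>31) & 0x1 = 0
seq signed 21b, MSB=0: value = 187855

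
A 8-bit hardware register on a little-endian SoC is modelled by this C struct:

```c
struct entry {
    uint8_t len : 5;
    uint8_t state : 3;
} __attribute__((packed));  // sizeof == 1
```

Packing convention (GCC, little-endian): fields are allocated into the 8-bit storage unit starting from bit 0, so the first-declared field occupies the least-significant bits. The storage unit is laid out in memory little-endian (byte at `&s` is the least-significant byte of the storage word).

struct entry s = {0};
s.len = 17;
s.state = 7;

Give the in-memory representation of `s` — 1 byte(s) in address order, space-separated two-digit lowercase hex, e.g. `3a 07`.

len:5 = 17 → 0x11 << 0 → word 0x11
state:3 = 7 → 0x7 << 5 → word 0xf1
word = 0xf1 → little-endian bytes:
  [0]=0xf1

f1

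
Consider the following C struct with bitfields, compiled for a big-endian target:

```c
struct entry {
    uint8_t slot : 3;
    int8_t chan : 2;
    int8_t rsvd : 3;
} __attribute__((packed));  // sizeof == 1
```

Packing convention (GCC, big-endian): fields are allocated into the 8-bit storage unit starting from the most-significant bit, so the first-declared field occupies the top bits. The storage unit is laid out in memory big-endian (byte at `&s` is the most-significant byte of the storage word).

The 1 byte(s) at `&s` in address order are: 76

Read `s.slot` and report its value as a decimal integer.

3

[0]=0x76 (big-endian) → word 0x76
slot [5+:3] = (word>>5) & 0x7 = 3  ←
chan [3+:2] = (word>>3) & 0x3 = 2
rsvd [0+:3] = (word>>0) & 0x7 = 6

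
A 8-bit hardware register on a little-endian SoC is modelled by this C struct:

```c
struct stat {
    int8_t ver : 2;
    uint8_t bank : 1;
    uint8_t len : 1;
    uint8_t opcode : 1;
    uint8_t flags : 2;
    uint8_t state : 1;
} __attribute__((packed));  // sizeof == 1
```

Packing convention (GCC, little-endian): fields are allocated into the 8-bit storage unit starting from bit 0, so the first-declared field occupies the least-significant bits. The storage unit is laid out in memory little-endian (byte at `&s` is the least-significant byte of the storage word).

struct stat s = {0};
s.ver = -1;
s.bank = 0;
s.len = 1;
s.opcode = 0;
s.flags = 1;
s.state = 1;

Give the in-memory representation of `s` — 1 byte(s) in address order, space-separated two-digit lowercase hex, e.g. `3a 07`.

ver:2 = -1 → 0x3 << 0 → word 0x03
bank:1 = 0 → 0x0 << 2 → word 0x03
len:1 = 1 → 0x1 << 3 → word 0x0b
opcode:1 = 0 → 0x0 << 4 → word 0x0b
flags:2 = 1 → 0x1 << 5 → word 0x2b
state:1 = 1 → 0x1 << 7 → word 0xab
word = 0xab → little-endian bytes:
  [0]=0xab

ab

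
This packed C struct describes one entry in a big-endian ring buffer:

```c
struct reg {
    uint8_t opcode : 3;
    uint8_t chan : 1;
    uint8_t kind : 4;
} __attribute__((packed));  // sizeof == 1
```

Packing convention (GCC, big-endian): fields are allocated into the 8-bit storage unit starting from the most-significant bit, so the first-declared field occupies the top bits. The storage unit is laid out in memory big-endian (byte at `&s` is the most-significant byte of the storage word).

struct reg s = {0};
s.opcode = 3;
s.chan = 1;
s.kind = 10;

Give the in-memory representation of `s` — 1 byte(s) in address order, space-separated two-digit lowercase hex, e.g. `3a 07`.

opcode (3b) val=3 bits=0x3 at bit 5: 0x60
chan (1b) val=1 bits=0x1 at bit 4: 0x70
kind (4b) val=10 bits=0xa at bit 0: 0x7a
word = 0x7a → big-endian bytes:
  [0]=0x7a

7a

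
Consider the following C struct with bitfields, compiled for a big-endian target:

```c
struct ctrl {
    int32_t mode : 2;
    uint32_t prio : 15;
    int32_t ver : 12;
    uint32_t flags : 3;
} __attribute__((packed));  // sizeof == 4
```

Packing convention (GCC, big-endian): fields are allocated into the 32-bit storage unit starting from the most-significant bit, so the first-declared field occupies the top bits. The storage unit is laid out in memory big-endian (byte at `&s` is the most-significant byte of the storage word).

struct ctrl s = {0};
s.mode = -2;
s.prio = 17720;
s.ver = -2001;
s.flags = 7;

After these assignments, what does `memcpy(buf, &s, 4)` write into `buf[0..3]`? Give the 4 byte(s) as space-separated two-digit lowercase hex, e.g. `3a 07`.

mode (2b) val=-2 bits=0x2 at bit 30: 0x80000000
prio (15b) val=17720 bits=0x4538 at bit 15: 0xa29c0000
ver (12b) val=-2001 bits=0x82f at bit 3: 0xa29c4178
flags (3b) val=7 bits=0x7 at bit 0: 0xa29c417f
word = 0xa29c417f → big-endian bytes:
  [0]=0xa2  [1]=0x9c  [2]=0x41  [3]=0x7f

a2 9c 41 7f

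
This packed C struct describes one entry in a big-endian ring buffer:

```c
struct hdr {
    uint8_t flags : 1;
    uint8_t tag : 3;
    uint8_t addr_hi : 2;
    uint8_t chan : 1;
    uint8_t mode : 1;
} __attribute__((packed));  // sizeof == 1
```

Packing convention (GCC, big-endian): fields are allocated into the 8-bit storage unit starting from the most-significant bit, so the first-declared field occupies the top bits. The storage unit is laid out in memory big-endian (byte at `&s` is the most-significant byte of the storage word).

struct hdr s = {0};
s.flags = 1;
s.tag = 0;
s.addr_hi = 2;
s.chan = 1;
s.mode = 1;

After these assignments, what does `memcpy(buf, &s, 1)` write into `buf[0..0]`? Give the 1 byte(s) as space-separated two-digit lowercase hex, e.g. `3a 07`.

8b

[7+:1] flags=1 & 0x1 = 0x1; word=0x80
[4+:3] tag=0 & 0x7 = 0x0; word=0x80
[2+:2] addr_hi=2 & 0x3 = 0x2; word=0x88
[1+:1] chan=1 & 0x1 = 0x1; word=0x8a
[0+:1] mode=1 & 0x1 = 0x1; word=0x8b
word = 0x8b → big-endian bytes:
  [0]=0x8b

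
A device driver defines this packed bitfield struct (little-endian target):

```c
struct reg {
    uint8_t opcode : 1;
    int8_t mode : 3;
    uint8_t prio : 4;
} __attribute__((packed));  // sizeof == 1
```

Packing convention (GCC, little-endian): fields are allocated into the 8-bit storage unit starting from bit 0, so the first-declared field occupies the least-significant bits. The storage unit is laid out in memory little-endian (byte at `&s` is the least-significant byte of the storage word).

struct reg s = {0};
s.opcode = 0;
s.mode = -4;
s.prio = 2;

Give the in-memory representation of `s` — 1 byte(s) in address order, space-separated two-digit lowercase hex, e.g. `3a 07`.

[0+:1] opcode=0 & 0x1 = 0x0; word=0x00
[1+:3] mode=-4 & 0x7 = 0x4; word=0x08
[4+:4] prio=2 & 0xf = 0x2; word=0x28
word = 0x28 → little-endian bytes:
  [0]=0x28

28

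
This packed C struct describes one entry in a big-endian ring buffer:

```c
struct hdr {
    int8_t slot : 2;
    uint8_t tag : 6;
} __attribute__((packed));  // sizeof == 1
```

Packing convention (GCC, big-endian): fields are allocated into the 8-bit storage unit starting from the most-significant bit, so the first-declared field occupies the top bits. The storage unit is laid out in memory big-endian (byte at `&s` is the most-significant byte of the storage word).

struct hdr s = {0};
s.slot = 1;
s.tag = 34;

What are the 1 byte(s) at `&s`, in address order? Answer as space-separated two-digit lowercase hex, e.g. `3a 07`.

62

slot (2b) val=1 bits=0x1 at bit 6: 0x40
tag (6b) val=34 bits=0x22 at bit 0: 0x62
word = 0x62 → big-endian bytes:
  [0]=0x62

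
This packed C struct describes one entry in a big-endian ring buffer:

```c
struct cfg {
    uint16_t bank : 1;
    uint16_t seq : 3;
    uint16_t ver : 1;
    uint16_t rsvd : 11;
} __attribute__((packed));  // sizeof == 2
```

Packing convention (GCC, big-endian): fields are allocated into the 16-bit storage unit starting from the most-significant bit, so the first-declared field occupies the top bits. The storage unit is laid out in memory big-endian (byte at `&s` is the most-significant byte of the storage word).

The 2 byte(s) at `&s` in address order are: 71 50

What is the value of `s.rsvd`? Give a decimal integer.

336

[0]=0x71 [1]=0x50 (big-endian) → word 0x7150
bank:1 @ bit 15 → (0x7150>>15)&0x1 = 0x0
seq:3 @ bit 12 → (0x7150>>12)&0x7 = 0x7
ver:1 @ bit 11 → (0x7150>>11)&0x1 = 0x0
rsvd:11 @ bit 0 → (0x7150>>0)&0x7ff = 0x150  ←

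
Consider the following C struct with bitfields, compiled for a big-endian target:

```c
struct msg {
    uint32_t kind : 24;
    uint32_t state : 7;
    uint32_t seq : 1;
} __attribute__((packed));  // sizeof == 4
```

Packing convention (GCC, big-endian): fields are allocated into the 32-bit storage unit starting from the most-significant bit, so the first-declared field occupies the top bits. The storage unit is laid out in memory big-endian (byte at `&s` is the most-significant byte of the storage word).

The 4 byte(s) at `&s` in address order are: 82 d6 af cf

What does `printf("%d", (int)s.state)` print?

103

[0]=0x82 [1]=0xd6 [2]=0xaf [3]=0xcf (big-endian) → word 0x82d6afcf
kind [8+:24] = (word>>8) & 0xffffff = 8574639
state [1+:7] = (word>>1) & 0x7f = 103  ←
seq [0+:1] = (word>>0) & 0x1 = 1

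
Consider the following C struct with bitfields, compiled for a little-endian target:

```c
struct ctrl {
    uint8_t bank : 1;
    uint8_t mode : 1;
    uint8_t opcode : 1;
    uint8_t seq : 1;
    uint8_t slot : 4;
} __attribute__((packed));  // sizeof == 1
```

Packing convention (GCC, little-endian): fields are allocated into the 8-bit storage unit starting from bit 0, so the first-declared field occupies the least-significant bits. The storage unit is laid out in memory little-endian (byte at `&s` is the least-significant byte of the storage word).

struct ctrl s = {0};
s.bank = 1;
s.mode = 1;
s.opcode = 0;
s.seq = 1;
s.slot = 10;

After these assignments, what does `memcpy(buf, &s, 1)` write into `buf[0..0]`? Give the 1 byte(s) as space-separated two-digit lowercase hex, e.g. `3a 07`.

[0+:1] bank=1 & 0x1 = 0x1; word=0x01
[1+:1] mode=1 & 0x1 = 0x1; word=0x03
[2+:1] opcode=0 & 0x1 = 0x0; word=0x03
[3+:1] seq=1 & 0x1 = 0x1; word=0x0b
[4+:4] slot=10 & 0xf = 0xa; word=0xab
word = 0xab → little-endian bytes:
  [0]=0xab

ab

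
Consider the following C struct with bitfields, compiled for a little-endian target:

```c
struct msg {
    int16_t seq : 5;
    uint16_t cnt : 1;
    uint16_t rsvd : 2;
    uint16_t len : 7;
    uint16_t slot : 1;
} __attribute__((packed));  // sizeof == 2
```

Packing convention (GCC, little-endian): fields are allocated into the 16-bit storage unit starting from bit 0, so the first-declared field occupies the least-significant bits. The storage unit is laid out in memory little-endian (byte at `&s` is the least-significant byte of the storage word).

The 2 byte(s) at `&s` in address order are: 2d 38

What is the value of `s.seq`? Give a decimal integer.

[0]=0x2d [1]=0x38 (little-endian) → word 0x382d
seq [0+:5] = (word>>0) & 0x1f = 13  ←
cnt [5+:1] = (word>>5) & 0x1 = 1
rsvd [6+:2] = (word>>6) & 0x3 = 0
len [8+:7] = (word>>8) & 0x7f = 56
slot [15+:1] = (word>>15) & 0x1 = 0
seq signed 5b, MSB=0: value = 13

13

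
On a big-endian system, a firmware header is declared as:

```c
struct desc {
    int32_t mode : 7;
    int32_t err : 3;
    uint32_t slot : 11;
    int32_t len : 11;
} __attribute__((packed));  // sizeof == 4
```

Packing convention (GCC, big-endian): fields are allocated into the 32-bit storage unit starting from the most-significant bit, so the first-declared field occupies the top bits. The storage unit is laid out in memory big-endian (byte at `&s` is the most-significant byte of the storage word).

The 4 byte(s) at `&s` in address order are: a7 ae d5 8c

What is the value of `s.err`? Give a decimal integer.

[0]=0xa7 [1]=0xae [2]=0xd5 [3]=0x8c (big-endian) → word 0xa7aed58c
mode [25+:7] = (word>>25) & 0x7f = 83
err [22+:3] = (word>>22) & 0x7 = 6  ←
slot [11+:11] = (word>>11) & 0x7ff = 1498
len [0+:11] = (word>>0) & 0x7ff = 1420
err signed 3b, MSB=1: 6 - 8 = -2

-2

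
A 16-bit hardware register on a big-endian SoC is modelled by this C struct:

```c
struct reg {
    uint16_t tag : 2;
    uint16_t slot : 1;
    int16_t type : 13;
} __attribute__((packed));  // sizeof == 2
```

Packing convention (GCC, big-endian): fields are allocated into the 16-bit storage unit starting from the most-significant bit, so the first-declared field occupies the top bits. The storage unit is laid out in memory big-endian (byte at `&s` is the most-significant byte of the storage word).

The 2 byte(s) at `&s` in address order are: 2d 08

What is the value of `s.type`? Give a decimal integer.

3336

[0]=0x2d [1]=0x08 (big-endian) → word 0x2d08
tag [14+:2] = (word>>14) & 0x3 = 0
slot [13+:1] = (word>>13) & 0x1 = 1
type [0+:13] = (word>>0) & 0x1fff = 3336  ←
type signed 13b, MSB=0: value = 3336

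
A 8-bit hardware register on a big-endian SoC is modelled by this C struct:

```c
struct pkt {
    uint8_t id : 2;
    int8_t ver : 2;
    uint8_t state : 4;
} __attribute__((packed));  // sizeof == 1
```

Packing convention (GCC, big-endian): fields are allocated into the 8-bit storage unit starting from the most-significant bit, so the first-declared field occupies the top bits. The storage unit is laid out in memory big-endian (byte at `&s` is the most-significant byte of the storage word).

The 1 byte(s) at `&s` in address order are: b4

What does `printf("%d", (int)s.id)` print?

[0]=0xb4 (big-endian) → word 0xb4
id:2 @ bit 6 → (0xb4>>6)&0x3 = 0x2  ←
ver:2 @ bit 4 → (0xb4>>4)&0x3 = 0x3
state:4 @ bit 0 → (0xb4>>0)&0xf = 0x4

2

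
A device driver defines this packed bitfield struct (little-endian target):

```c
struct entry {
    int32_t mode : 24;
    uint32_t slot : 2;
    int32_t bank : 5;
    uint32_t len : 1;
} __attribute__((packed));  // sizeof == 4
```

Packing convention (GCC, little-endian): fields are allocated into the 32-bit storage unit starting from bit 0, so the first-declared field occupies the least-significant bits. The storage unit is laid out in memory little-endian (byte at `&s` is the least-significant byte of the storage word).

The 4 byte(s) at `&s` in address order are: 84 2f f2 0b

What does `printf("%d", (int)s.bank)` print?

[0]=0x84 [1]=0x2f [2]=0xf2 [3]=0x0b (little-endian) → word 0x0bf22f84
mode:24 @ bit 0 → (0x0bf22f84>>0)&0xffffff = 0xf22f84
slot:2 @ bit 24 → (0x0bf22f84>>24)&0x3 = 0x3
bank:5 @ bit 26 → (0x0bf22f84>>26)&0x1f = 0x2  ←
len:1 @ bit 31 → (0x0bf22f84>>31)&0x1 = 0x0
bank signed 5b, MSB=0: value = 2

2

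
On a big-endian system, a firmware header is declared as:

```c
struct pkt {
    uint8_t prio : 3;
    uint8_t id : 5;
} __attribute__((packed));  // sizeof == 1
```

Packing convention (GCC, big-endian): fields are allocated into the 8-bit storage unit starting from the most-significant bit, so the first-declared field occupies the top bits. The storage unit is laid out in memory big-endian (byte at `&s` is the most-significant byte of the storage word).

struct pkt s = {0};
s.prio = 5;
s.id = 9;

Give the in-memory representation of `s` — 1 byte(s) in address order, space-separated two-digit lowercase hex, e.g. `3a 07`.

prio:3 = 5 → 0x5 << 5 → word 0xa0
id:5 = 9 → 0x9 << 0 → word 0xa9
word = 0xa9 → big-endian bytes:
  [0]=0xa9

a9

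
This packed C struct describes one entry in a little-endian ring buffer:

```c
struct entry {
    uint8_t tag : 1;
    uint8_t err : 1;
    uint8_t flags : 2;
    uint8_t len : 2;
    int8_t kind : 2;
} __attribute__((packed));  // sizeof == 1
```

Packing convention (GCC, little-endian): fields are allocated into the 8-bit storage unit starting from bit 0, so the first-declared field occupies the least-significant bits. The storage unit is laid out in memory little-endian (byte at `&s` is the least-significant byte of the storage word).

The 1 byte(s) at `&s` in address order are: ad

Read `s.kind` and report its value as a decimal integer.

-2

[0]=0xad (little-endian) → word 0xad
tag:1 @ bit 0 → (0xad>>0)&0x1 = 0x1
err:1 @ bit 1 → (0xad>>1)&0x1 = 0x0
flags:2 @ bit 2 → (0xad>>2)&0x3 = 0x3
len:2 @ bit 4 → (0xad>>4)&0x3 = 0x2
kind:2 @ bit 6 → (0xad>>6)&0x3 = 0x2  ←
kind signed 2b, MSB=1: 2 - 4 = -2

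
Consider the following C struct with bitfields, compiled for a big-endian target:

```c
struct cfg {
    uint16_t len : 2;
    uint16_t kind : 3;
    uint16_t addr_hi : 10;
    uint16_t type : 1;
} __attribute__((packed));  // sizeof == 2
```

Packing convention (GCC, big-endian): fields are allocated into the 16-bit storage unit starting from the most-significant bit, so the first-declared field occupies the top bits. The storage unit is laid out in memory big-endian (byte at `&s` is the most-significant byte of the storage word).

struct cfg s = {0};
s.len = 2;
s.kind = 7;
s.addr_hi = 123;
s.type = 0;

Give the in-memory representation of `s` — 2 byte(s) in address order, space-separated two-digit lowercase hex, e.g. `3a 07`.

len (2b) val=2 bits=0x2 at bit 14: 0x8000
kind (3b) val=7 bits=0x7 at bit 11: 0xb800
addr_hi (10b) val=123 bits=0x7b at bit 1: 0xb8f6
type (1b) val=0 bits=0x0 at bit 0: 0xb8f6
word = 0xb8f6 → big-endian bytes:
  [0]=0xb8  [1]=0xf6

b8 f6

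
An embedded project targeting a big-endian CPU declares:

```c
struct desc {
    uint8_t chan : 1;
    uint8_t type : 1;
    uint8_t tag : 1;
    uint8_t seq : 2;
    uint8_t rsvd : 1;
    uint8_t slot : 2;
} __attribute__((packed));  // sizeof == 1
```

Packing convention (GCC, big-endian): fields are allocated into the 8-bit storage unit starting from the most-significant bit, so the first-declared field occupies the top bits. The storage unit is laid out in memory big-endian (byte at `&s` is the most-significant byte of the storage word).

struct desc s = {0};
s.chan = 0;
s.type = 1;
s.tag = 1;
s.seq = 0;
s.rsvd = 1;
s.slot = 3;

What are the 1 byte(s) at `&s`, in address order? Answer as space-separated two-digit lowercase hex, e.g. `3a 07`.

67

[7+:1] chan=0 & 0x1 = 0x0; word=0x00
[6+:1] type=1 & 0x1 = 0x1; word=0x40
[5+:1] tag=1 & 0x1 = 0x1; word=0x60
[3+:2] seq=0 & 0x3 = 0x0; word=0x60
[2+:1] rsvd=1 & 0x1 = 0x1; word=0x64
[0+:2] slot=3 & 0x3 = 0x3; word=0x67
word = 0x67 → big-endian bytes:
  [0]=0x67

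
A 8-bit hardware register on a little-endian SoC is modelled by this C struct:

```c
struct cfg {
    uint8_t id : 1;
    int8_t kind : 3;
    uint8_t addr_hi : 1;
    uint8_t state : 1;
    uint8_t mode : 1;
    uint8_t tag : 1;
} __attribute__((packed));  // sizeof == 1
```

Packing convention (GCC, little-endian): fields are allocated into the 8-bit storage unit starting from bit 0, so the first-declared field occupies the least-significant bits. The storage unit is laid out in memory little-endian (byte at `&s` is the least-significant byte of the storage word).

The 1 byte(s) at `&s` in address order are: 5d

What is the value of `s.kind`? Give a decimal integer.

-2

[0]=0x5d (little-endian) → word 0x5d
id [0+:1] = (word>>0) & 0x1 = 1
kind [1+:3] = (word>>1) & 0x7 = 6  ←
addr_hi [4+:1] = (word>>4) & 0x1 = 1
state [5+:1] = (word>>5) & 0x1 = 0
mode [6+:1] = (word>>6) & 0x1 = 1
tag [7+:1] = (word>>7) & 0x1 = 0
kind signed 3b, MSB=1: 6 - 8 = -2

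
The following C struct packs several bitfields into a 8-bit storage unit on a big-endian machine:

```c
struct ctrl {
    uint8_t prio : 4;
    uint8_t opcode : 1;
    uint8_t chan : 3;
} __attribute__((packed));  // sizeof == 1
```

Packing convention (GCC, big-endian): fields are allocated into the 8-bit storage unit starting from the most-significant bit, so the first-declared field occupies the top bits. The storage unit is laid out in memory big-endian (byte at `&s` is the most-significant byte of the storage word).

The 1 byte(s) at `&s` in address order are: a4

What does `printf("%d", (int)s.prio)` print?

[0]=0xa4 (big-endian) → word 0xa4
prio:4 @ bit 4 → (0xa4>>4)&0xf = 0xa  ←
opcode:1 @ bit 3 → (0xa4>>3)&0x1 = 0x0
chan:3 @ bit 0 → (0xa4>>0)&0x7 = 0x4

10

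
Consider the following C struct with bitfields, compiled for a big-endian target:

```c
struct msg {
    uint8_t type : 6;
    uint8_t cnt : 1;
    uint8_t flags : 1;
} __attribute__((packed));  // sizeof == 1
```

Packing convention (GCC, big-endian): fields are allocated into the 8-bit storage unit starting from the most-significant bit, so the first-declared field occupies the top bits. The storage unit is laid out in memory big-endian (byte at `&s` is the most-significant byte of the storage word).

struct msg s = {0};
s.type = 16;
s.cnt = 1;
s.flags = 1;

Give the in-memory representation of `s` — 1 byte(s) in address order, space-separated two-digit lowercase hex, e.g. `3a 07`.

[2+:6] type=16 & 0x3f = 0x10; word=0x40
[1+:1] cnt=1 & 0x1 = 0x1; word=0x42
[0+:1] flags=1 & 0x1 = 0x1; word=0x43
word = 0x43 → big-endian bytes:
  [0]=0x43

43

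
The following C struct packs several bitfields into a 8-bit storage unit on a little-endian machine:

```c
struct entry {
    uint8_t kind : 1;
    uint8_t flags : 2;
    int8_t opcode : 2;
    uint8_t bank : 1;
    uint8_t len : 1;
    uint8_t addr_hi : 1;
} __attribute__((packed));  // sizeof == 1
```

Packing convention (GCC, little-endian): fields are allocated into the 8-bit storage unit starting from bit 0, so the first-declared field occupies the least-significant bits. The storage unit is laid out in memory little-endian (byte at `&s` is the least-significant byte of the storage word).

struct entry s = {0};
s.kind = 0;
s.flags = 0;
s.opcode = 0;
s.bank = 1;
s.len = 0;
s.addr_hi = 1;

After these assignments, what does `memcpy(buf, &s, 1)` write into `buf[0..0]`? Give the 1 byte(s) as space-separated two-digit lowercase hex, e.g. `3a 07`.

a0

[0+:1] kind=0 & 0x1 = 0x0; word=0x00
[1+:2] flags=0 & 0x3 = 0x0; word=0x00
[3+:2] opcode=0 & 0x3 = 0x0; word=0x00
[5+:1] bank=1 & 0x1 = 0x1; word=0x20
[6+:1] len=0 & 0x1 = 0x0; word=0x20
[7+:1] addr_hi=1 & 0x1 = 0x1; word=0xa0
word = 0xa0 → little-endian bytes:
  [0]=0xa0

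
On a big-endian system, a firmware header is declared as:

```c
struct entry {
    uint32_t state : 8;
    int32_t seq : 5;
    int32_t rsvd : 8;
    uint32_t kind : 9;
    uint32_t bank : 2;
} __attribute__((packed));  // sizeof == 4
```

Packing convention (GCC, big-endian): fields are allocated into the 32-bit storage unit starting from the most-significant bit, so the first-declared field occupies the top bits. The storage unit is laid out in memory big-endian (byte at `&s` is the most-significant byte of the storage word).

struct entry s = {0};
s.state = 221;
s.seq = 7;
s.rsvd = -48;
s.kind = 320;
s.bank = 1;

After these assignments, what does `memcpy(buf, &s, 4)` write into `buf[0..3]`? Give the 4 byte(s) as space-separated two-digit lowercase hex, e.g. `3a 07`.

dd 3e 85 01

state (8b) val=221 bits=0xdd at bit 24: 0xdd000000
seq (5b) val=7 bits=0x7 at bit 19: 0xdd380000
rsvd (8b) val=-48 bits=0xd0 at bit 11: 0xdd3e8000
kind (9b) val=320 bits=0x140 at bit 2: 0xdd3e8500
bank (2b) val=1 bits=0x1 at bit 0: 0xdd3e8501
word = 0xdd3e8501 → big-endian bytes:
  [0]=0xdd  [1]=0x3e  [2]=0x85  [3]=0x01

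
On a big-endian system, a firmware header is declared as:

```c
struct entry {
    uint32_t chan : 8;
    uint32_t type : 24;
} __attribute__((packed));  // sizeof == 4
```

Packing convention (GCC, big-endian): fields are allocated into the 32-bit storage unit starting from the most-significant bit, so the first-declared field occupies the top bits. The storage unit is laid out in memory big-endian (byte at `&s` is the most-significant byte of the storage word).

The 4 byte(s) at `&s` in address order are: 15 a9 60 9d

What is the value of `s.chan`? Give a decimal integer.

21

[0]=0x15 [1]=0xa9 [2]=0x60 [3]=0x9d (big-endian) → word 0x15a9609d
chan:8 @ bit 24 → (0x15a9609d>>24)&0xff = 0x15  ←
type:24 @ bit 0 → (0x15a9609d>>0)&0xffffff = 0xa9609d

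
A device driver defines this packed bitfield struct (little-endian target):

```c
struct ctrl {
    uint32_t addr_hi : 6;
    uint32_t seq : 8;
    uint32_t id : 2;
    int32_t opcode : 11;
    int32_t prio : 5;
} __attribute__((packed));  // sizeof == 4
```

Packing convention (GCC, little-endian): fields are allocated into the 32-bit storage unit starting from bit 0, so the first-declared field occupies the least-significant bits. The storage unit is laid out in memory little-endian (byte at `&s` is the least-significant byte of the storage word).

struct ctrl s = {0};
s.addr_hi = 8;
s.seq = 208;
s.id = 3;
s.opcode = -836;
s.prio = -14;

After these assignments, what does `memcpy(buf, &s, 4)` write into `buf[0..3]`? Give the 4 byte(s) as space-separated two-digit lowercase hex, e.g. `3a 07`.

addr_hi (6b) val=8 bits=0x8 at bit 0: 0x00000008
seq (8b) val=208 bits=0xd0 at bit 6: 0x00003408
id (2b) val=3 bits=0x3 at bit 14: 0x0000f408
opcode (11b) val=-836 bits=0x4bc at bit 16: 0x04bcf408
prio (5b) val=-14 bits=0x12 at bit 27: 0x94bcf408
word = 0x94bcf408 → little-endian bytes:
  [0]=0x08  [1]=0xf4  [2]=0xbc  [3]=0x94

08 f4 bc 94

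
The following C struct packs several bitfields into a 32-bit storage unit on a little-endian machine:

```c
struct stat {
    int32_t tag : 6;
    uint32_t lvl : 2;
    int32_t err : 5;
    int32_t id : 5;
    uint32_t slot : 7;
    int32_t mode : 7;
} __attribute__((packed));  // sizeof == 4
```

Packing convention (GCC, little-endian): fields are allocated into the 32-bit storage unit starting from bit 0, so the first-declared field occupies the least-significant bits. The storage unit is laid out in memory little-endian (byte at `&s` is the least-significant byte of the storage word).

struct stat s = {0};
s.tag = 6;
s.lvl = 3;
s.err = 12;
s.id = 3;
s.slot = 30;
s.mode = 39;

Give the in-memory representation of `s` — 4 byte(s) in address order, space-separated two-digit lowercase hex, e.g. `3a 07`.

c6 6c 78 4e

[0+:6] tag=6 & 0x3f = 0x6; word=0x00000006
[6+:2] lvl=3 & 0x3 = 0x3; word=0x000000c6
[8+:5] err=12 & 0x1f = 0xc; word=0x00000cc6
[13+:5] id=3 & 0x1f = 0x3; word=0x00006cc6
[18+:7] slot=30 & 0x7f = 0x1e; word=0x00786cc6
[25+:7] mode=39 & 0x7f = 0x27; word=0x4e786cc6
word = 0x4e786cc6 → little-endian bytes:
  [0]=0xc6  [1]=0x6c  [2]=0x78  [3]=0x4e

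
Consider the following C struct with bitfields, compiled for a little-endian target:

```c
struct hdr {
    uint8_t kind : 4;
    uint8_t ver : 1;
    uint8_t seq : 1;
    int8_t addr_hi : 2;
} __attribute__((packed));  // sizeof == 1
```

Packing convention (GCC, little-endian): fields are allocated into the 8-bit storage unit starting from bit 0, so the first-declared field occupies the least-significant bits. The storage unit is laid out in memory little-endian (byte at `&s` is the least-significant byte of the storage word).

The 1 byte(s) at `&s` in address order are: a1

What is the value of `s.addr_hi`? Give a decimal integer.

[0]=0xa1 (little-endian) → word 0xa1
kind:4 @ bit 0 → (0xa1>>0)&0xf = 0x1
ver:1 @ bit 4 → (0xa1>>4)&0x1 = 0x0
seq:1 @ bit 5 → (0xa1>>5)&0x1 = 0x1
addr_hi:2 @ bit 6 → (0xa1>>6)&0x3 = 0x2  ←
addr_hi signed 2b, MSB=1: 2 - 4 = -2

-2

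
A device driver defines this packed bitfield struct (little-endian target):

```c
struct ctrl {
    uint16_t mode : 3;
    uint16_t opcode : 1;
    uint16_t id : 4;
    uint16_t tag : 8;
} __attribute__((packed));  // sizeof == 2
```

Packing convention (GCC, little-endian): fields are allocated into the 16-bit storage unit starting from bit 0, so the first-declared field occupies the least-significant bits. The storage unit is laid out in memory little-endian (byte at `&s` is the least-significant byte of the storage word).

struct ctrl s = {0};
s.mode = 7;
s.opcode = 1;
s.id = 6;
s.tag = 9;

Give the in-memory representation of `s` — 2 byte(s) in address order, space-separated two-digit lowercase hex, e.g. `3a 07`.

6f 09

mode:3 = 7 → 0x7 << 0 → word 0x0007
opcode:1 = 1 → 0x1 << 3 → word 0x000f
id:4 = 6 → 0x6 << 4 → word 0x006f
tag:8 = 9 → 0x9 << 8 → word 0x096f
word = 0x096f → little-endian bytes:
  [0]=0x6f  [1]=0x09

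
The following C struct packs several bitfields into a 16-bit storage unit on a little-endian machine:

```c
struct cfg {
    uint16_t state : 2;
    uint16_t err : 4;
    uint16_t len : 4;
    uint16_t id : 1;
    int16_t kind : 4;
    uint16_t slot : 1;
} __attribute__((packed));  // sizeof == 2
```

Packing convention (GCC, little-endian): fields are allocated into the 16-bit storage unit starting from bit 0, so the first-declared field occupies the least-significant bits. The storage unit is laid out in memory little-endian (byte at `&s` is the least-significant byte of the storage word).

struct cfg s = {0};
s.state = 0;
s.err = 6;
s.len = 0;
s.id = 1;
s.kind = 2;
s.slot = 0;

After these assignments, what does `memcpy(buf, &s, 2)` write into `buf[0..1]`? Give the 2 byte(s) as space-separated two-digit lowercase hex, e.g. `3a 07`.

18 14

state (2b) val=0 bits=0x0 at bit 0: 0x0000
err (4b) val=6 bits=0x6 at bit 2: 0x0018
len (4b) val=0 bits=0x0 at bit 6: 0x0018
id (1b) val=1 bits=0x1 at bit 10: 0x0418
kind (4b) val=2 bits=0x2 at bit 11: 0x1418
slot (1b) val=0 bits=0x0 at bit 15: 0x1418
word = 0x1418 → little-endian bytes:
  [0]=0x18  [1]=0x14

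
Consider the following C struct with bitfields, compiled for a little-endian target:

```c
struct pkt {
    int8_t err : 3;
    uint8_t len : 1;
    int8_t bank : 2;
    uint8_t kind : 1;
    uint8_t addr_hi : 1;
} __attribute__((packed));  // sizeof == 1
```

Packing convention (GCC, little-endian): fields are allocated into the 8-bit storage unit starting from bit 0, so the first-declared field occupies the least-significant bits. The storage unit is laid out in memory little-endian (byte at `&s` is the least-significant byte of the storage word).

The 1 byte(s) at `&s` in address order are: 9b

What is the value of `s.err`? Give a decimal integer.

3

[0]=0x9b (little-endian) → word 0x9b
err:3 @ bit 0 → (0x9b>>0)&0x7 = 0x3  ←
len:1 @ bit 3 → (0x9b>>3)&0x1 = 0x1
bank:2 @ bit 4 → (0x9b>>4)&0x3 = 0x1
kind:1 @ bit 6 → (0x9b>>6)&0x1 = 0x0
addr_hi:1 @ bit 7 → (0x9b>>7)&0x1 = 0x1
err signed 3b, MSB=0: value = 3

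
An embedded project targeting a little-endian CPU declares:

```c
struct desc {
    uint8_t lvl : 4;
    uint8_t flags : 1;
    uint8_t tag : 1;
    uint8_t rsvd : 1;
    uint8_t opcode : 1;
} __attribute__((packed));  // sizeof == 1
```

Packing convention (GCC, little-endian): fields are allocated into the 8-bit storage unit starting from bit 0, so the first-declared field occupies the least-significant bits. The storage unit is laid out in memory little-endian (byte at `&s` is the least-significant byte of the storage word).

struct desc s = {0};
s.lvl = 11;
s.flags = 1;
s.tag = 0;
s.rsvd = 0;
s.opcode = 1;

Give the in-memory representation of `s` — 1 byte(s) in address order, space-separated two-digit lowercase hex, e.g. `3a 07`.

9b

[0+:4] lvl=11 & 0xf = 0xb; word=0x0b
[4+:1] flags=1 & 0x1 = 0x1; word=0x1b
[5+:1] tag=0 & 0x1 = 0x0; word=0x1b
[6+:1] rsvd=0 & 0x1 = 0x0; word=0x1b
[7+:1] opcode=1 & 0x1 = 0x1; word=0x9b
word = 0x9b → little-endian bytes:
  [0]=0x9b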